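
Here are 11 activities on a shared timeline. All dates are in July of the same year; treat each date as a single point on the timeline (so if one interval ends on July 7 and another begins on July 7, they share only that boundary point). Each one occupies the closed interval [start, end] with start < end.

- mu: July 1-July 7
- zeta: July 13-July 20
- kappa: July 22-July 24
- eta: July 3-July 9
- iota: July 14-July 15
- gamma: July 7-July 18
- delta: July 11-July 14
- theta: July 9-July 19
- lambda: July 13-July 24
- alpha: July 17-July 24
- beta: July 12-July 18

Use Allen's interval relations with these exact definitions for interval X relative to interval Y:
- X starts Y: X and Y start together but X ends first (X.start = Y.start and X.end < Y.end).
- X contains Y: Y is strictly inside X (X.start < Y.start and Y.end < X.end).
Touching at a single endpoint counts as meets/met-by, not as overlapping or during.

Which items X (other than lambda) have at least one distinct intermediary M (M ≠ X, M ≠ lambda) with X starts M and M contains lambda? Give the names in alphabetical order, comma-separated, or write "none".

Target lambda = [July 13, July 24].
Intermediaries M with M contains lambda: none.
Union: none.

none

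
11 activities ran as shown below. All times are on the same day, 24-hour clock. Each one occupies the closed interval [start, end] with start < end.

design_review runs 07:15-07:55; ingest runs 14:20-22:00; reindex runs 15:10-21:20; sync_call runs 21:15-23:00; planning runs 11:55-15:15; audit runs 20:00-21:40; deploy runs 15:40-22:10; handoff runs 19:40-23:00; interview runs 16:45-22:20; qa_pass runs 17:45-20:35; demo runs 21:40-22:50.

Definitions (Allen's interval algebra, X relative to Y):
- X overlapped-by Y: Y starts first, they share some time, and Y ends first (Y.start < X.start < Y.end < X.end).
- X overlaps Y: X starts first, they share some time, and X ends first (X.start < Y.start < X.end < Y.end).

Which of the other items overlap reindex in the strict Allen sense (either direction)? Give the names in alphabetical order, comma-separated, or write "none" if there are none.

audit, deploy, handoff, interview, planning, sync_call

Target reindex = [15:10, 21:20].
audit [20:00, 21:40] → overlapped-by → yes.
demo [21:40, 22:50] → after → no.
deploy [15:40, 22:10] → overlapped-by → yes.
design_review [07:15, 07:55] → before → no.
handoff [19:40, 23:00] → overlapped-by → yes.
ingest [14:20, 22:00] → contains → no.
interview [16:45, 22:20] → overlapped-by → yes.
planning [11:55, 15:15] → overlaps → yes.
qa_pass [17:45, 20:35] → during → no.
sync_call [21:15, 23:00] → overlapped-by → yes.
Result: audit, deploy, handoff, interview, planning, sync_call.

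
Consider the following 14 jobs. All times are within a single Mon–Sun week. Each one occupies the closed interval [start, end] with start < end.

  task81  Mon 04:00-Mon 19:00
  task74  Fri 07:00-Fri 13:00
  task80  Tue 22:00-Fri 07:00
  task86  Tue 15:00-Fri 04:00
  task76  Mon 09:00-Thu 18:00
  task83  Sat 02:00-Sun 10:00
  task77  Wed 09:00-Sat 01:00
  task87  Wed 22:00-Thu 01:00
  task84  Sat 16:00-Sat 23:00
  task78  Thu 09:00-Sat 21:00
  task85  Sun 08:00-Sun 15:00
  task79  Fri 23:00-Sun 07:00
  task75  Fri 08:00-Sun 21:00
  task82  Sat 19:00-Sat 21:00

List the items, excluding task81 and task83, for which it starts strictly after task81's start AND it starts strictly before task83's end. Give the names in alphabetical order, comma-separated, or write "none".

Conditions: its start is strictly after task81's start (X.start > Mon 04:00) AND its start is strictly before task83's end (X.start < Sun 10:00).
task74: start Fri 07:00 > Mon 04:00? ✓; start Fri 07:00 < Sun 10:00? ✓ → yes.
task75: start Fri 08:00 > Mon 04:00? ✓; start Fri 08:00 < Sun 10:00? ✓ → yes.
task76: start Mon 09:00 > Mon 04:00? ✓; start Mon 09:00 < Sun 10:00? ✓ → yes.
task77: start Wed 09:00 > Mon 04:00? ✓; start Wed 09:00 < Sun 10:00? ✓ → yes.
task78: start Thu 09:00 > Mon 04:00? ✓; start Thu 09:00 < Sun 10:00? ✓ → yes.
task79: start Fri 23:00 > Mon 04:00? ✓; start Fri 23:00 < Sun 10:00? ✓ → yes.
task80: start Tue 22:00 > Mon 04:00? ✓; start Tue 22:00 < Sun 10:00? ✓ → yes.
task82: start Sat 19:00 > Mon 04:00? ✓; start Sat 19:00 < Sun 10:00? ✓ → yes.
task84: start Sat 16:00 > Mon 04:00? ✓; start Sat 16:00 < Sun 10:00? ✓ → yes.
task85: start Sun 08:00 > Mon 04:00? ✓; start Sun 08:00 < Sun 10:00? ✓ → yes.
task86: start Tue 15:00 > Mon 04:00? ✓; start Tue 15:00 < Sun 10:00? ✓ → yes.
task87: start Wed 22:00 > Mon 04:00? ✓; start Wed 22:00 < Sun 10:00? ✓ → yes.
Result: task74, task75, task76, task77, task78, task79, task80, task82, task84, task85, task86, task87.

task74, task75, task76, task77, task78, task79, task80, task82, task84, task85, task86, task87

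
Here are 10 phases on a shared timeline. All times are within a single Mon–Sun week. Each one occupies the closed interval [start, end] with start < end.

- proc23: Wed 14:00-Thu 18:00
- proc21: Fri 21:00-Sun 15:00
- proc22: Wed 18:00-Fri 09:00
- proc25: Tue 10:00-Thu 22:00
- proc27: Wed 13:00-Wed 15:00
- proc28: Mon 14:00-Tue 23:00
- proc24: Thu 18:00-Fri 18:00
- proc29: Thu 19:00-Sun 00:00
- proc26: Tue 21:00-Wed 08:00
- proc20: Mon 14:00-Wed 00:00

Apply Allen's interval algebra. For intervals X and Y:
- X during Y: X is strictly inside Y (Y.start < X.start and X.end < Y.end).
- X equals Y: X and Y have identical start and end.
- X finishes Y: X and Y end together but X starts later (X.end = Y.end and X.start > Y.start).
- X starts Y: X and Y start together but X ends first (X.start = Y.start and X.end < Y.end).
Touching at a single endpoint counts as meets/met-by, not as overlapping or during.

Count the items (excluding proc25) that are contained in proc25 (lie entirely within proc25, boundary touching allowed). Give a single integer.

Target proc25 = [Tue 10:00, Thu 22:00].
proc20 [Mon 14:00, Wed 00:00] → overlaps → no.
proc21 [Fri 21:00, Sun 15:00] → after → no.
proc22 [Wed 18:00, Fri 09:00] → overlapped-by → no.
proc23 [Wed 14:00, Thu 18:00] → during → counts.
proc24 [Thu 18:00, Fri 18:00] → overlapped-by → no.
proc26 [Tue 21:00, Wed 08:00] → during → counts.
proc27 [Wed 13:00, Wed 15:00] → during → counts.
proc28 [Mon 14:00, Tue 23:00] → overlaps → no.
proc29 [Thu 19:00, Sun 00:00] → overlapped-by → no.
Total: 3.

3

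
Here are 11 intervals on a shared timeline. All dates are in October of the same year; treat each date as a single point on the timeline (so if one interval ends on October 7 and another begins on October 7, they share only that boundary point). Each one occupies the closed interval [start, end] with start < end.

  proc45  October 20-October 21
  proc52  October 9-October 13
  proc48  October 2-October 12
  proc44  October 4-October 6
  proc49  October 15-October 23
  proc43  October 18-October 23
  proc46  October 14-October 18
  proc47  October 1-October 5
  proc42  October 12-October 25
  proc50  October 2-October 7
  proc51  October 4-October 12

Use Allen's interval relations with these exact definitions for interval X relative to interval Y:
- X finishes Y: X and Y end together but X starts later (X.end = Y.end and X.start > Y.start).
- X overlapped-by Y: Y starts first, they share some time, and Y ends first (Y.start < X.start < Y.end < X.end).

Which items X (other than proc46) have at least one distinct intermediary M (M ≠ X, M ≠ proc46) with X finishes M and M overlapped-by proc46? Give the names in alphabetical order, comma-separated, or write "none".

Target proc46 = [October 14, October 18].
Intermediaries M with M overlapped-by proc46: proc49.
Via proc49 — items with X finishes proc49: proc43.
Union: proc43.

proc43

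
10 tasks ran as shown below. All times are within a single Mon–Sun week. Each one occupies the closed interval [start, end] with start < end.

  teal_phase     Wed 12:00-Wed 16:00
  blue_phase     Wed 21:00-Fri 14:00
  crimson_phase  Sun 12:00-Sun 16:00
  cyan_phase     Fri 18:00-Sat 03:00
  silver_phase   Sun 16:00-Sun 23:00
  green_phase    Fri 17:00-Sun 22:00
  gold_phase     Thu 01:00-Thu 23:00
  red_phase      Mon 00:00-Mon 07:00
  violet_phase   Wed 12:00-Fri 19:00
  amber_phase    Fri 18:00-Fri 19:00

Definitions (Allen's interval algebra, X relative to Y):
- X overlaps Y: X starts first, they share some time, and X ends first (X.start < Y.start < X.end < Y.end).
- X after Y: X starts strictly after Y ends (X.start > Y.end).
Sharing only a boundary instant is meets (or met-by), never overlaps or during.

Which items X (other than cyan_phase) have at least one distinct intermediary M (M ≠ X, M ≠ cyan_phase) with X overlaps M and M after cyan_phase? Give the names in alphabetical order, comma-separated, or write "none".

green_phase

Target cyan_phase = [Fri 18:00, Sat 03:00].
Intermediaries M with M after cyan_phase: crimson_phase, silver_phase.
Via crimson_phase — items with X overlaps crimson_phase: none.
Via silver_phase — items with X overlaps silver_phase: green_phase.
Union: green_phase.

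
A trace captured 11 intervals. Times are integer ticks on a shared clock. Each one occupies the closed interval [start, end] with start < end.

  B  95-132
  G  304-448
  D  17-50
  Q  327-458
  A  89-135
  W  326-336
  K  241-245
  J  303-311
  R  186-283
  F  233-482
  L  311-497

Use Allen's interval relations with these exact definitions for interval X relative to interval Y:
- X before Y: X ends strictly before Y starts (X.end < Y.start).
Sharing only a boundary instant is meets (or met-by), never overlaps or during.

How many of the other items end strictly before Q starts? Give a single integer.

Target Q = [327, 458].
A [89, 135] → before → counts.
B [95, 132] → before → counts.
D [17, 50] → before → counts.
F [233, 482] → contains → no.
G [304, 448] → overlaps → no.
J [303, 311] → before → counts.
K [241, 245] → before → counts.
L [311, 497] → contains → no.
R [186, 283] → before → counts.
W [326, 336] → overlaps → no.
Total: 6.

6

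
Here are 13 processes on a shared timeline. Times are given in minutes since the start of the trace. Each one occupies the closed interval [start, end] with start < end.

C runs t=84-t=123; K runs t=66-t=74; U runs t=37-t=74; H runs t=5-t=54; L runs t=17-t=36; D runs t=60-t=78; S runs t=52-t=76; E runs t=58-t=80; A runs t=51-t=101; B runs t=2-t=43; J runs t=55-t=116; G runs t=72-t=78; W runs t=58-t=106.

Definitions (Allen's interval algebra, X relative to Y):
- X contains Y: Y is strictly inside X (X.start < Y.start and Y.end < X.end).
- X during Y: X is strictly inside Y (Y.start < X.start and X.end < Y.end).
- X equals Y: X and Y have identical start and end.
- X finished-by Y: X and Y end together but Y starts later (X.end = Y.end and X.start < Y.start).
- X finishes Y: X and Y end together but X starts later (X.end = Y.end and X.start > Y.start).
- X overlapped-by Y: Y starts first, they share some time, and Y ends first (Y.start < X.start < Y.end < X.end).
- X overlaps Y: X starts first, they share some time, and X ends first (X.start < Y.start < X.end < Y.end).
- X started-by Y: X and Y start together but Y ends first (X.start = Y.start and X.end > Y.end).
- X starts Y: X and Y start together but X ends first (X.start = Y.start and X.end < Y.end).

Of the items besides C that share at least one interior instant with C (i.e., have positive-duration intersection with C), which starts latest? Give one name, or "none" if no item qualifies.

Target C = [t=84, t=123].
A [t=51, t=101] → overlaps → candidate.
B [t=2, t=43] → before → excluded.
D [t=60, t=78] → before → excluded.
E [t=58, t=80] → before → excluded.
G [t=72, t=78] → before → excluded.
H [t=5, t=54] → before → excluded.
J [t=55, t=116] → overlaps → candidate.
K [t=66, t=74] → before → excluded.
L [t=17, t=36] → before → excluded.
S [t=52, t=76] → before → excluded.
U [t=37, t=74] → before → excluded.
W [t=58, t=106] → overlaps → candidate.
Among candidates, latest start is t=58 → W.

W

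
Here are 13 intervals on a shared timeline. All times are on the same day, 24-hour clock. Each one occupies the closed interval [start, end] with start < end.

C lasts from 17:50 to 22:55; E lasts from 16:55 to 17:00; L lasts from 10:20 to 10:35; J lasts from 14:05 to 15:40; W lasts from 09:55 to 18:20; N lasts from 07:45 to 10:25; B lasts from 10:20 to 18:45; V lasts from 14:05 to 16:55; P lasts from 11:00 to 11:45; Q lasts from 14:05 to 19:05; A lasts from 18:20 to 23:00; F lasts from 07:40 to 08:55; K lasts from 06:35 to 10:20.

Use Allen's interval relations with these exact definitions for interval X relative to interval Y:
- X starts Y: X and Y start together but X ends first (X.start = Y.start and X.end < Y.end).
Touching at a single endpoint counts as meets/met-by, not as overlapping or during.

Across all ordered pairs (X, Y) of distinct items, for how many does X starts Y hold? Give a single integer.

4

Checking all 156 ordered pairs for relation 'starts'; matching pairs in alphabetical order:
(J, Q): J starts Q ✓
(J, V): J starts V ✓
(L, B): L starts B ✓
(V, Q): V starts Q ✓
Count: 4.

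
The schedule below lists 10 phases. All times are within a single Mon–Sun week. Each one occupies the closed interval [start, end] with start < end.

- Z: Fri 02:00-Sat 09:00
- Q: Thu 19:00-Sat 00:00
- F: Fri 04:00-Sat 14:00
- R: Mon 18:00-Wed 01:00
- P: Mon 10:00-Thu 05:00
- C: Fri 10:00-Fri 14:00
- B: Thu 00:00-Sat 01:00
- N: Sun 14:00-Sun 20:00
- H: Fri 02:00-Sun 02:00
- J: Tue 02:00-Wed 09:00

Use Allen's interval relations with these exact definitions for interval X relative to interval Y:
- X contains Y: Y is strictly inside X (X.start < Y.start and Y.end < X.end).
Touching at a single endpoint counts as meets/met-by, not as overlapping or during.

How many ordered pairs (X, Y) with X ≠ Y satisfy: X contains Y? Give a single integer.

9

Checking all 90 ordered pairs for relation 'contains'; matching pairs in alphabetical order:
(B, C): B contains C ✓
(B, Q): B contains Q ✓
(F, C): F contains C ✓
(H, C): H contains C ✓
(H, F): H contains F ✓
(P, J): P contains J ✓
(P, R): P contains R ✓
(Q, C): Q contains C ✓
(Z, C): Z contains C ✓
Count: 9.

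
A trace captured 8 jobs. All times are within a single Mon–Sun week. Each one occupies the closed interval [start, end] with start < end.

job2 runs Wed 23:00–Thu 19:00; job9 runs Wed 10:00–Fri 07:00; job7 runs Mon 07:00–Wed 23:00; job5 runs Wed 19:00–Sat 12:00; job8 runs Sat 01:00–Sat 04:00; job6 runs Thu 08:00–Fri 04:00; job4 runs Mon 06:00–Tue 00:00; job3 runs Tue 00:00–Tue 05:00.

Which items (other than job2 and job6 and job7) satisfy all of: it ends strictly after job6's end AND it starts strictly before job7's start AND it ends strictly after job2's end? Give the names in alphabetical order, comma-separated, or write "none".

Conditions: its end is strictly after job6's end (X.end > Fri 04:00) AND its start is strictly before job7's start (X.start < Mon 07:00) AND its end is strictly after job2's end (X.end > Thu 19:00).
job3: end Tue 05:00 > Fri 04:00? ✗; start Tue 00:00 < Mon 07:00? ✗; end Tue 05:00 > Thu 19:00? ✗ → no.
job4: end Tue 00:00 > Fri 04:00? ✗; start Mon 06:00 < Mon 07:00? ✓; end Tue 00:00 > Thu 19:00? ✗ → no.
job5: end Sat 12:00 > Fri 04:00? ✓; start Wed 19:00 < Mon 07:00? ✗; end Sat 12:00 > Thu 19:00? ✓ → no.
job8: end Sat 04:00 > Fri 04:00? ✓; start Sat 01:00 < Mon 07:00? ✗; end Sat 04:00 > Thu 19:00? ✓ → no.
job9: end Fri 07:00 > Fri 04:00? ✓; start Wed 10:00 < Mon 07:00? ✗; end Fri 07:00 > Thu 19:00? ✓ → no.
Result: none.

none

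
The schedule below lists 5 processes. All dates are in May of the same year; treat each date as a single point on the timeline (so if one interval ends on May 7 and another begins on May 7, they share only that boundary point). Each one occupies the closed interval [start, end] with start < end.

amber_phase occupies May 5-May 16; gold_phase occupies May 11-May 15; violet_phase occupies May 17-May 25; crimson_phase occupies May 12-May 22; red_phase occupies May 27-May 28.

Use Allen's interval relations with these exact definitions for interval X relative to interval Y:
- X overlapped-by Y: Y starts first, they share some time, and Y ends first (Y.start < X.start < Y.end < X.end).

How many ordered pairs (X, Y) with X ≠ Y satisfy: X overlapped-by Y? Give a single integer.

3

Checking all 20 ordered pairs for relation 'overlapped-by'; matching pairs in alphabetical order:
(crimson_phase, amber_phase): crimson_phase overlapped-by amber_phase ✓
(crimson_phase, gold_phase): crimson_phase overlapped-by gold_phase ✓
(violet_phase, crimson_phase): violet_phase overlapped-by crimson_phase ✓
Count: 3.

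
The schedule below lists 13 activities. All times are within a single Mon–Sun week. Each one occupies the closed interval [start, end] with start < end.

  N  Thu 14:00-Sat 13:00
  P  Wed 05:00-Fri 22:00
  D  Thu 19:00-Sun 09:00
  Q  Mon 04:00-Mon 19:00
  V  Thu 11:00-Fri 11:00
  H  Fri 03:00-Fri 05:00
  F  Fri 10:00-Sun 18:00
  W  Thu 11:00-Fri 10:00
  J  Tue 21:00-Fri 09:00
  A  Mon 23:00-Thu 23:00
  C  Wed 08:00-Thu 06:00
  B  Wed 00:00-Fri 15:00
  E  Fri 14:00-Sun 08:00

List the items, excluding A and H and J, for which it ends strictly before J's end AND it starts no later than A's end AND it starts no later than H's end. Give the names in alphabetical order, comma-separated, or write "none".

Conditions: its end is strictly before J's end (X.end < Fri 09:00) AND its start is no later than A's end (X.start <= Thu 23:00) AND its start is no later than H's end (X.start <= Fri 05:00).
B: end Fri 15:00 < Fri 09:00? ✗; start Wed 00:00 <= Thu 23:00? ✓; start Wed 00:00 <= Fri 05:00? ✓ → no.
C: end Thu 06:00 < Fri 09:00? ✓; start Wed 08:00 <= Thu 23:00? ✓; start Wed 08:00 <= Fri 05:00? ✓ → yes.
D: end Sun 09:00 < Fri 09:00? ✗; start Thu 19:00 <= Thu 23:00? ✓; start Thu 19:00 <= Fri 05:00? ✓ → no.
E: end Sun 08:00 < Fri 09:00? ✗; start Fri 14:00 <= Thu 23:00? ✗; start Fri 14:00 <= Fri 05:00? ✗ → no.
F: end Sun 18:00 < Fri 09:00? ✗; start Fri 10:00 <= Thu 23:00? ✗; start Fri 10:00 <= Fri 05:00? ✗ → no.
N: end Sat 13:00 < Fri 09:00? ✗; start Thu 14:00 <= Thu 23:00? ✓; start Thu 14:00 <= Fri 05:00? ✓ → no.
P: end Fri 22:00 < Fri 09:00? ✗; start Wed 05:00 <= Thu 23:00? ✓; start Wed 05:00 <= Fri 05:00? ✓ → no.
Q: end Mon 19:00 < Fri 09:00? ✓; start Mon 04:00 <= Thu 23:00? ✓; start Mon 04:00 <= Fri 05:00? ✓ → yes.
V: end Fri 11:00 < Fri 09:00? ✗; start Thu 11:00 <= Thu 23:00? ✓; start Thu 11:00 <= Fri 05:00? ✓ → no.
W: end Fri 10:00 < Fri 09:00? ✗; start Thu 11:00 <= Thu 23:00? ✓; start Thu 11:00 <= Fri 05:00? ✓ → no.
Result: C, Q.

C, Q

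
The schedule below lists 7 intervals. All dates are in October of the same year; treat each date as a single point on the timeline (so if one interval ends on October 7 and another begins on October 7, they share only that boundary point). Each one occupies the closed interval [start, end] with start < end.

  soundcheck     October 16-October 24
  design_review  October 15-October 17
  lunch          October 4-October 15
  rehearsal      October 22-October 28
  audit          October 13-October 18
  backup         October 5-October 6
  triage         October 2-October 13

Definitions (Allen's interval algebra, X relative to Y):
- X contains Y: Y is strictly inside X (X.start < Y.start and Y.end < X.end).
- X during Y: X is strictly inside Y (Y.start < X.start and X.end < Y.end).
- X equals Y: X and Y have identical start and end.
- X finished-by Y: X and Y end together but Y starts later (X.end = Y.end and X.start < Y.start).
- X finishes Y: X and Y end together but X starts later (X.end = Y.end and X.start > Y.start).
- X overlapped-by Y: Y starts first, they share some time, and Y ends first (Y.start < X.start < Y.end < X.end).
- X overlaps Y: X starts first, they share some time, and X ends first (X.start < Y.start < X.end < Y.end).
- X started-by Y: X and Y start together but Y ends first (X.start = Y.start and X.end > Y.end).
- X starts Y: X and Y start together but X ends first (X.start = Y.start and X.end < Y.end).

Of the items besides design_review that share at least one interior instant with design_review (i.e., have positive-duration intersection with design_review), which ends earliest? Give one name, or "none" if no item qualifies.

Target design_review = [October 15, October 17].
audit [October 13, October 18] → contains → candidate.
backup [October 5, October 6] → before → excluded.
lunch [October 4, October 15] → meets → excluded.
rehearsal [October 22, October 28] → after → excluded.
soundcheck [October 16, October 24] → overlapped-by → candidate.
triage [October 2, October 13] → before → excluded.
Among candidates, earliest end is October 18 → audit.

audit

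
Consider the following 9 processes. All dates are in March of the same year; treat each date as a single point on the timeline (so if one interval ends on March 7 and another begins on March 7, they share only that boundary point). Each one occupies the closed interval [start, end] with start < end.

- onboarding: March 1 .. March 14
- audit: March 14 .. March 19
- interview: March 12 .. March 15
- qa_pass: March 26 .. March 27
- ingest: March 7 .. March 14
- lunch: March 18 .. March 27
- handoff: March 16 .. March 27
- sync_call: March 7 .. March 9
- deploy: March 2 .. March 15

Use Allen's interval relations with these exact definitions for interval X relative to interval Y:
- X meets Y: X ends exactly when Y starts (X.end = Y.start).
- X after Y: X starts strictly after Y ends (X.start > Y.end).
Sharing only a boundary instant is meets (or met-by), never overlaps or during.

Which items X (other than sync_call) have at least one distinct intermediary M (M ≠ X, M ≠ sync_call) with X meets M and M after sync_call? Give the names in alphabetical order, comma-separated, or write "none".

ingest, onboarding

Target sync_call = [March 7, March 9].
Intermediaries M with M after sync_call: audit, handoff, interview, lunch, qa_pass.
Via audit — items with X meets audit: ingest, onboarding.
Via handoff — items with X meets handoff: none.
Via interview — items with X meets interview: none.
Via lunch — items with X meets lunch: none.
Via qa_pass — items with X meets qa_pass: none.
Union: ingest, onboarding.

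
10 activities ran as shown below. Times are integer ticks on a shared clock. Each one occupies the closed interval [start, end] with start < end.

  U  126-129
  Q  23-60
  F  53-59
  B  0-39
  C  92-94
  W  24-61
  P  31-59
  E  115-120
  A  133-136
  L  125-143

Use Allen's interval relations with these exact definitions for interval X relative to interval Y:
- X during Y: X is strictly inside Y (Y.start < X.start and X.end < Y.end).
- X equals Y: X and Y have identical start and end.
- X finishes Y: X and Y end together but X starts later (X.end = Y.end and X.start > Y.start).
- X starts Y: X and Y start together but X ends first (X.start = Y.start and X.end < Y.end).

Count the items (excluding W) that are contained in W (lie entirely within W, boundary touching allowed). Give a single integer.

Target W = [24, 61].
A [133, 136] → after → no.
B [0, 39] → overlaps → no.
C [92, 94] → after → no.
E [115, 120] → after → no.
F [53, 59] → during → counts.
L [125, 143] → after → no.
P [31, 59] → during → counts.
Q [23, 60] → overlaps → no.
U [126, 129] → after → no.
Total: 2.

2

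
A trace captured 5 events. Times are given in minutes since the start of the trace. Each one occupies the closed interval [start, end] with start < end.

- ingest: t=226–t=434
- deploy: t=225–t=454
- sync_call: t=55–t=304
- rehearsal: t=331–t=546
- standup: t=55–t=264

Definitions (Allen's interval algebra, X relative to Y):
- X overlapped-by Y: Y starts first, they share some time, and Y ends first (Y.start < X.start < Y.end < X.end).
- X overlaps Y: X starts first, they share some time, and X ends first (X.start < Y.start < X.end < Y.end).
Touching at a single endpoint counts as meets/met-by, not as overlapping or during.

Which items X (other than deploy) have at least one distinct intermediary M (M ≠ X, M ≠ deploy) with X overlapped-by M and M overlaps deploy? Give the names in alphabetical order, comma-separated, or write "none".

Target deploy = [t=225, t=454].
Intermediaries M with M overlaps deploy: standup, sync_call.
Via standup — items with X overlapped-by standup: ingest.
Via sync_call — items with X overlapped-by sync_call: ingest.
Union: ingest.

ingest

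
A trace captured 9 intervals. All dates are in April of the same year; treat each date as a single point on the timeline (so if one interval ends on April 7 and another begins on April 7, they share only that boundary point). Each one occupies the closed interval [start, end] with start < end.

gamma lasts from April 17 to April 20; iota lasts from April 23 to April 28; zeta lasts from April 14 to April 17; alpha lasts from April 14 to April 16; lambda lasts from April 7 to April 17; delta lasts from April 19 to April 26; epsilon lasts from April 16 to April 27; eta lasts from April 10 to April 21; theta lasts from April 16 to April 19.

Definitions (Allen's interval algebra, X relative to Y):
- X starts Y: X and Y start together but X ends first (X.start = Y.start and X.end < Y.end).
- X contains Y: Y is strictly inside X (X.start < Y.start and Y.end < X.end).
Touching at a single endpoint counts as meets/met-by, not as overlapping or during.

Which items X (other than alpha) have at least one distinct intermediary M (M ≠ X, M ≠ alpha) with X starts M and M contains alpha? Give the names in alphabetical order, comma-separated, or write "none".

none

Target alpha = [April 14, April 16].
Intermediaries M with M contains alpha: eta, lambda.
Via eta — items with X starts eta: none.
Via lambda — items with X starts lambda: none.
Union: none.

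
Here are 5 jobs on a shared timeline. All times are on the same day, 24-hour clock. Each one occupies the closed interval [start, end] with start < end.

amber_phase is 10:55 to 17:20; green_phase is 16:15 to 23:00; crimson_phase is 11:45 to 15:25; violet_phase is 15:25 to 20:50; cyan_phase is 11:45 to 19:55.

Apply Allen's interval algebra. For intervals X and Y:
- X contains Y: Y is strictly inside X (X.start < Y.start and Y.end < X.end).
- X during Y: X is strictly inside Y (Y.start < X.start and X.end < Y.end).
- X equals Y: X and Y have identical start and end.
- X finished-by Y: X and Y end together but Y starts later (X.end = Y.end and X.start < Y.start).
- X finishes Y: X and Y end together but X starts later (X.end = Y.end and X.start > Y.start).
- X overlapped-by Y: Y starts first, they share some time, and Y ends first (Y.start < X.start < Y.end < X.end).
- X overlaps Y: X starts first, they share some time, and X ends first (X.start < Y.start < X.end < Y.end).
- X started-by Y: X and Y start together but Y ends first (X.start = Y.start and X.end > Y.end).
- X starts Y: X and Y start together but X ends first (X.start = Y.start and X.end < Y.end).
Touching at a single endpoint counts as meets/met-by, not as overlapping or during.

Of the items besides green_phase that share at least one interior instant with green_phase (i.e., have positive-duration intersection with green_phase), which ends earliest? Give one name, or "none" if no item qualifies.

Target green_phase = [16:15, 23:00].
amber_phase [10:55, 17:20] → overlaps → candidate.
crimson_phase [11:45, 15:25] → before → excluded.
cyan_phase [11:45, 19:55] → overlaps → candidate.
violet_phase [15:25, 20:50] → overlaps → candidate.
Among candidates, earliest end is 17:20 → amber_phase.

amber_phase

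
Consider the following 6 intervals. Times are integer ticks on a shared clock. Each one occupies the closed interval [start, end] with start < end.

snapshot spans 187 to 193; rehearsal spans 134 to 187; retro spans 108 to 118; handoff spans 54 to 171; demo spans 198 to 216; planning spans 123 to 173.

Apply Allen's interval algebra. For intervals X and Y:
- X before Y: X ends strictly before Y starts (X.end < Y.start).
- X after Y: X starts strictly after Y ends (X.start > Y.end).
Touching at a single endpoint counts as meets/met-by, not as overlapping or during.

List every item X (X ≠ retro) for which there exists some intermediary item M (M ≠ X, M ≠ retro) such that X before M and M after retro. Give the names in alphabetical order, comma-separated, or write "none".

Target retro = [108, 118].
Intermediaries M with M after retro: demo, planning, rehearsal, snapshot.
Via demo — items with X before demo: handoff, planning, rehearsal, snapshot.
Via planning — items with X before planning: none.
Via rehearsal — items with X before rehearsal: none.
Via snapshot — items with X before snapshot: handoff, planning.
Union: handoff, planning, rehearsal, snapshot.

handoff, planning, rehearsal, snapshot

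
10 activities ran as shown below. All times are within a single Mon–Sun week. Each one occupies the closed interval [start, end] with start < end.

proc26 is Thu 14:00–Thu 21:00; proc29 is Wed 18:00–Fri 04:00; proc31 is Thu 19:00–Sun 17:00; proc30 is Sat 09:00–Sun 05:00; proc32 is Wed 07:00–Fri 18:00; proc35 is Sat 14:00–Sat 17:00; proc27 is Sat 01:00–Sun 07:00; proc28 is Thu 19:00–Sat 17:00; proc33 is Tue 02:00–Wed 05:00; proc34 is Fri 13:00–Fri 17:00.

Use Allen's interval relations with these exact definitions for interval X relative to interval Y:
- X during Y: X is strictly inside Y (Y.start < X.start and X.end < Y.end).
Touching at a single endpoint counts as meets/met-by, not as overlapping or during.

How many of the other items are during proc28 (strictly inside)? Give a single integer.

Target proc28 = [Thu 19:00, Sat 17:00].
proc26 [Thu 14:00, Thu 21:00] → overlaps → no.
proc27 [Sat 01:00, Sun 07:00] → overlapped-by → no.
proc29 [Wed 18:00, Fri 04:00] → overlaps → no.
proc30 [Sat 09:00, Sun 05:00] → overlapped-by → no.
proc31 [Thu 19:00, Sun 17:00] → started-by → no.
proc32 [Wed 07:00, Fri 18:00] → overlaps → no.
proc33 [Tue 02:00, Wed 05:00] → before → no.
proc34 [Fri 13:00, Fri 17:00] → during → counts.
proc35 [Sat 14:00, Sat 17:00] → finishes → no.
Total: 1.

1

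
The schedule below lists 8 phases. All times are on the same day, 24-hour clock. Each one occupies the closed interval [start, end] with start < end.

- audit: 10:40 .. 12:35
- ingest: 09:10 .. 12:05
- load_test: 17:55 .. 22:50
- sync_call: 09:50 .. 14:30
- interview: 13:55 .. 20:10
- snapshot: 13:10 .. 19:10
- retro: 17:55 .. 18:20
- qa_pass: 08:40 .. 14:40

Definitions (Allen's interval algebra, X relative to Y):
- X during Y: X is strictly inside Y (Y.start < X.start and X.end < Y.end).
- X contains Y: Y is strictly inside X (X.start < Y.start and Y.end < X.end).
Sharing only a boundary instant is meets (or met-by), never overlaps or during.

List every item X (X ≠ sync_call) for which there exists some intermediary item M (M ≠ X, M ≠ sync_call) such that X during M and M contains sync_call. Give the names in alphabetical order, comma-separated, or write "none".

audit, ingest

Target sync_call = [09:50, 14:30].
Intermediaries M with M contains sync_call: qa_pass.
Via qa_pass — items with X during qa_pass: audit, ingest.
Union: audit, ingest.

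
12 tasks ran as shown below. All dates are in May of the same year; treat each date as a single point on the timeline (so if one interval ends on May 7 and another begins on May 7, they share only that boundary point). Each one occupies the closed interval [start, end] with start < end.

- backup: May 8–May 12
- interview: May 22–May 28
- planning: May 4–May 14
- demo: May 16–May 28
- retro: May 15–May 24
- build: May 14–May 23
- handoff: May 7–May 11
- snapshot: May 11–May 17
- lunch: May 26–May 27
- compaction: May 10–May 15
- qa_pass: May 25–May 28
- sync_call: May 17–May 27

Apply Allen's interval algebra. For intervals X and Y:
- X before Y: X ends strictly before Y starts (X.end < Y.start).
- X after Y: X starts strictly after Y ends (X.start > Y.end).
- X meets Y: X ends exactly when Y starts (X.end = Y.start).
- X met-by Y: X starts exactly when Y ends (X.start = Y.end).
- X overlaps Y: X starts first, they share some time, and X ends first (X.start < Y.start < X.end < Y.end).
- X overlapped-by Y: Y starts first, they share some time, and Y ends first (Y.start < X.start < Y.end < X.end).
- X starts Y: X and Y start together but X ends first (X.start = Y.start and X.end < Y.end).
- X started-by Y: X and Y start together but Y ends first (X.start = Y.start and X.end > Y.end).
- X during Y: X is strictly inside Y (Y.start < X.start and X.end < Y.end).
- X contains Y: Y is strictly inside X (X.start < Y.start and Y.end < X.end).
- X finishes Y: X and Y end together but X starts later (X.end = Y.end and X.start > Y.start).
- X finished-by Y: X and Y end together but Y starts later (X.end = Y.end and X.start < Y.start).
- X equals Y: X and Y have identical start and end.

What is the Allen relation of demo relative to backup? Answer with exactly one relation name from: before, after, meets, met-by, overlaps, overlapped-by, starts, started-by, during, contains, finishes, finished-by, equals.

after

demo = [May 16, May 28]; backup = [May 8, May 12].
Compare endpoints: demo.start > backup.start, demo.start > backup.end, demo.end > backup.start, demo.end > backup.end.
That pattern is 'after'.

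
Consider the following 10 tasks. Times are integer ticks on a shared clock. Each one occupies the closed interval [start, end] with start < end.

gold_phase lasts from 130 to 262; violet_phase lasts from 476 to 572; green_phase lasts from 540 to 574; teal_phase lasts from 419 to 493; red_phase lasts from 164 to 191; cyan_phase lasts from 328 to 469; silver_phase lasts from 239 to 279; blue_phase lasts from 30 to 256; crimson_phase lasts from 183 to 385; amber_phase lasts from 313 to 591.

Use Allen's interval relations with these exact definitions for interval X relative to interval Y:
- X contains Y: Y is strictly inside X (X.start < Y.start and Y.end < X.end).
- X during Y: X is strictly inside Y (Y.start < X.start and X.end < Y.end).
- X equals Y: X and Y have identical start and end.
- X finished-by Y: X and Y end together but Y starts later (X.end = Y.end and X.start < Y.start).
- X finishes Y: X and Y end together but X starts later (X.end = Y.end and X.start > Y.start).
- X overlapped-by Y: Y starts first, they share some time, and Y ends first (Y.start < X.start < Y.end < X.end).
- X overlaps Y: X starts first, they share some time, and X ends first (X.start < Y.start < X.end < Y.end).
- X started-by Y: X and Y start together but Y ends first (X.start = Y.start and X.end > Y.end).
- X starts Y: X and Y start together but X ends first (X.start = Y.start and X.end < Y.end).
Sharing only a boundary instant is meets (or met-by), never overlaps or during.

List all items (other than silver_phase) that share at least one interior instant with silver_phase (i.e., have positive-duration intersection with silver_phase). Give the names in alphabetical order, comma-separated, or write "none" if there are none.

blue_phase, crimson_phase, gold_phase

Target silver_phase = [239, 279].
amber_phase [313, 591] → after → no.
blue_phase [30, 256] → overlaps → yes.
crimson_phase [183, 385] → contains → yes.
cyan_phase [328, 469] → after → no.
gold_phase [130, 262] → overlaps → yes.
green_phase [540, 574] → after → no.
red_phase [164, 191] → before → no.
teal_phase [419, 493] → after → no.
violet_phase [476, 572] → after → no.
Result: blue_phase, crimson_phase, gold_phase.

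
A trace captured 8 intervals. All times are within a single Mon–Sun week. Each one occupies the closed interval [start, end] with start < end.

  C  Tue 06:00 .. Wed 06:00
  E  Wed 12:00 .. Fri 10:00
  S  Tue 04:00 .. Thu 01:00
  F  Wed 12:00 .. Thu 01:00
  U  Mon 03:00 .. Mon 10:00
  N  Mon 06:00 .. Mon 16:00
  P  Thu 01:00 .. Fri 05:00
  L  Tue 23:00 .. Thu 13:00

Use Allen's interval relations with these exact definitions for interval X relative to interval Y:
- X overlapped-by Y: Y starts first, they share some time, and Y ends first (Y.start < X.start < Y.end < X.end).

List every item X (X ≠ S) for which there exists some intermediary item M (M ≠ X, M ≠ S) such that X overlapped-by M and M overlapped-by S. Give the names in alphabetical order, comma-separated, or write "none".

Target S = [Tue 04:00, Thu 01:00].
Intermediaries M with M overlapped-by S: E, L.
Via E — items with X overlapped-by E: none.
Via L — items with X overlapped-by L: E, P.
Union: E, P.

E, P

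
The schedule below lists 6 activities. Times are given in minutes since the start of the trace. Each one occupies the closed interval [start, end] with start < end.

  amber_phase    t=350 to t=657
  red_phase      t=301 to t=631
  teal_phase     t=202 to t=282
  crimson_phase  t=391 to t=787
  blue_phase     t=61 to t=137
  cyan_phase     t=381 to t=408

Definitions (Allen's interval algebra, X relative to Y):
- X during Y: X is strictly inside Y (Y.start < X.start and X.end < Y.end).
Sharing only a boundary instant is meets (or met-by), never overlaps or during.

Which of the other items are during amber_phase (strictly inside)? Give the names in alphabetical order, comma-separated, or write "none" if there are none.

Target amber_phase = [t=350, t=657].
blue_phase [t=61, t=137] → before → no.
crimson_phase [t=391, t=787] → overlapped-by → no.
cyan_phase [t=381, t=408] → during → yes.
red_phase [t=301, t=631] → overlaps → no.
teal_phase [t=202, t=282] → before → no.
Result: cyan_phase.

cyan_phase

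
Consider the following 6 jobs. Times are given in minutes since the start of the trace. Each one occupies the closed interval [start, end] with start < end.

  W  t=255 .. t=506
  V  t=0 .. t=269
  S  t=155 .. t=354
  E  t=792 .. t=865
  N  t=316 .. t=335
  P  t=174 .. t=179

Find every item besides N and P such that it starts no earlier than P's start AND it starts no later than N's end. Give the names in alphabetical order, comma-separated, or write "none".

W

Conditions: its start is no earlier than P's start (X.start >= t=174) AND its start is no later than N's end (X.start <= t=335).
E: start t=792 >= t=174? ✓; start t=792 <= t=335? ✗ → no.
S: start t=155 >= t=174? ✗; start t=155 <= t=335? ✓ → no.
V: start t=0 >= t=174? ✗; start t=0 <= t=335? ✓ → no.
W: start t=255 >= t=174? ✓; start t=255 <= t=335? ✓ → yes.
Result: W.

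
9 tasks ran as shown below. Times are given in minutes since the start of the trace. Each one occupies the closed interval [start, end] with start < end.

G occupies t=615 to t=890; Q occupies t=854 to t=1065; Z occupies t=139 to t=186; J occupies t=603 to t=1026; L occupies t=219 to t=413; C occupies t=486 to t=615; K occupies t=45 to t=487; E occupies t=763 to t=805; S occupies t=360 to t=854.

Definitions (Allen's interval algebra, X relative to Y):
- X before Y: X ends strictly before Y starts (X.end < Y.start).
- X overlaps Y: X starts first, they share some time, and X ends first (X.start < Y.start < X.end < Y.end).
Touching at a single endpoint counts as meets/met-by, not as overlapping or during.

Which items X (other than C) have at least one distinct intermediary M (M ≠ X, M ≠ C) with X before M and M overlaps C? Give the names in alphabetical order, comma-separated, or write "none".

Target C = [t=486, t=615].
Intermediaries M with M overlaps C: K.
Via K — items with X before K: none.
Union: none.

none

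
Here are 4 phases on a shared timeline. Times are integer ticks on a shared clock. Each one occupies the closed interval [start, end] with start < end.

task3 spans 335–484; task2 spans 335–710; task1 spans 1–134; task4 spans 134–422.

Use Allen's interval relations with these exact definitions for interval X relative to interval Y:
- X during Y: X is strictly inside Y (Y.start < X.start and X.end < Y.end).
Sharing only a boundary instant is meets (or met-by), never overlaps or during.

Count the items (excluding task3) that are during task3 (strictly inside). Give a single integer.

Target task3 = [335, 484].
task1 [1, 134] → before → no.
task2 [335, 710] → started-by → no.
task4 [134, 422] → overlaps → no.
Total: 0.

0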